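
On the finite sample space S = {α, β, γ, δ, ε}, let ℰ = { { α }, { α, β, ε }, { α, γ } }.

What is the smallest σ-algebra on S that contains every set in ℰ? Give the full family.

Initial family (5 sets): { ∅, { α }, { α, γ }, { α, β, ε }, S }.
Round 1 (4 new):
  { γ, δ }  = complement { α, β, ε }
  { β, δ, ε }  = complement { α, γ }
  { α, β, γ, ε }  = { α, β, ε } ∪ { α, γ }
  { β, γ, δ, ε }  = complement { α }
  [9 total]
Round 2: +3 →
  { δ }  = complement { α, β, γ, ε }
  { α, γ, δ }  = { γ, δ } ∪ { α, γ }
  { α, β, δ, ε }  = { α, β, ε } ∪ { β, δ, ε }
  [12 total]
Round 3: +3 →
  { γ }  = complement { α, β, δ, ε }
  { α, δ }  = { δ } ∪ { α }
  { β, ε }  = complement { α, γ, δ }
  [15 total]
Round 4. New:
  { β, γ, ε }  = complement { α, δ }
  [16 total]
Round 5: stable.

Hence σ(ℰ) has 16 members: { ∅, { α }, { γ }, { δ }, { α, γ }, { α, δ }, { β, ε }, { γ, δ }, { α, β, ε }, { α, γ, δ }, { β, γ, ε }, { β, δ, ε }, { α, β, γ, ε }, { α, β, δ, ε }, { β, γ, δ, ε }, S }.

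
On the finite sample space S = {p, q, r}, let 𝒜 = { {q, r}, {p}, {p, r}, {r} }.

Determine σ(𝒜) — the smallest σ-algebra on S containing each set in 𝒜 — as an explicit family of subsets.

Take S₀ = 𝒜 ∪ {∅, S} = { ∅, {p}, {r}, {p, r}, {q, r}, S }.
Round 1. New:
  {q}  = ᶜ of {p, r}
  {p, q}  = ᶜ of {r}
  (now 8)
After Round 2 the family is unchanged; done.

σ(𝒜) = { ∅, {p}, {q}, {r}, {p, q}, {p, r}, {q, r}, S }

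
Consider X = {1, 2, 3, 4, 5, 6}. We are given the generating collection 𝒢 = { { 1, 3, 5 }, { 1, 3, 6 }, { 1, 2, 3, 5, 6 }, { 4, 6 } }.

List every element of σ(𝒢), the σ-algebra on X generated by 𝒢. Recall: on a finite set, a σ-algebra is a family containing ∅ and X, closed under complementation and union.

Start: 𝒢 ∪ {∅, X} = { ∅, { 4, 6 }, { 1, 3, 5 }, { 1, 3, 6 }, { 1, 2, 3, 5, 6 }, X }.
Iteration 1. New:
  { 4 }  = X∖{ 1, 2, 3, 5, 6 }
  { 2, 4, 5 }  = X∖{ 1, 3, 6 }
  { 2, 4, 6 }  = X∖{ 1, 3, 5 }
  { 1, 2, 3, 5 }  = X∖{ 4, 6 }
  { 1, 3, 4, 6 }  = { 1, 3, 6 } ∪ { 4, 6 }
  { 1, 3, 5, 6 }  = { 1, 3, 6 } ∪ { 1, 3, 5 }
  { 1, 3, 4, 5, 6 }  = { 1, 3, 5 } ∪ { 4, 6 }
  |family| = 13
Iteration 2 adds 7:
  { 2 }  = X∖{ 1, 3, 4, 5, 6 }
  { 2, 4 }  = X∖{ 1, 3, 5, 6 }
  { 2, 5 }  = X∖{ 1, 3, 4, 6 }
  { 1, 3, 4, 5 }  = { 1, 3, 5 } ∪ { 4 }
  { 2, 4, 5, 6 }  = { 2, 4, 6 } ∪ { 2, 4, 5 }
  { 1, 2, 3, 4, 5 }  = { 1, 3, 5 } ∪ { 2, 4, 5 }
  { 1, 2, 3, 4, 6 }  = { 2, 4, 6 } ∪ { 1, 3, 6 }
  |family| = 20
Iteration 3: +5 →
  { 5 }  = X∖{ 1, 2, 3, 4, 6 }
  { 6 }  = X∖{ 1, 2, 3, 4, 5 }
  { 1, 3 }  = X∖{ 2, 4, 5, 6 }
  { 2, 6 }  = X∖{ 1, 3, 4, 5 }
  { 1, 2, 3, 6 }  = { 1, 3, 6 } ∪ { 2 }
  |family| = 25
Iteration 4 adds 7:
  { 4, 5 }  = X∖{ 1, 2, 3, 6 }
  { 5, 6 }  = { 6 } ∪ { 5 }
  { 1, 2, 3 }  = { 2 } ∪ { 1, 3 }
  { 1, 3, 4 }  = { 1, 3 } ∪ { 4 }
  { 2, 5, 6 }  = { 2, 5 } ∪ { 2, 6 }
  { 4, 5, 6 }  = { 5 } ∪ { 4, 6 }
  { 1, 2, 3, 4 }  = { 1, 3 } ∪ { 2, 4 }
  |family| = 32
Iteration 5: stable.

Hence σ(𝒢) has 32 members: { ∅, { 2 }, { 4 }, { 5 }, { 6 }, { 1, 3 }, { 2, 4 }, { 2, 5 }, { 2, 6 }, { 4, 5 }, { 4, 6 }, { 5, 6 }, { 1, 2, 3 }, { 1, 3, 4 }, { 1, 3, 5 }, { 1, 3, 6 }, { 2, 4, 5 }, { 2, 4, 6 }, { 2, 5, 6 }, { 4, 5, 6 }, { 1, 2, 3, 4 }, { 1, 2, 3, 5 }, { 1, 2, 3, 6 }, { 1, 3, 4, 5 }, { 1, 3, 4, 6 }, { 1, 3, 5, 6 }, { 2, 4, 5, 6 }, { 1, 2, 3, 4, 5 }, { 1, 2, 3, 4, 6 }, { 1, 2, 3, 5, 6 }, { 1, 3, 4, 5, 6 }, X }.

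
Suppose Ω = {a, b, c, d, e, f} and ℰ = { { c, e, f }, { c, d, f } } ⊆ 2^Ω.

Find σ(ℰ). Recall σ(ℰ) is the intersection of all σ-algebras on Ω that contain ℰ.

|σ(ℰ)| = 16.  σ(ℰ) = { {  }, { d }, { e }, { a, b }, { c, f }, { d, e }, { a, b, d }, { a, b, e }, { c, d, f }, { c, e, f }, { a, b, c, f }, { a, b, d, e }, { c, d, e, f }, { a, b, c, d, f }, { a, b, c, e, f }, Ω }

Derivation:
Take S₀ = ℰ ∪ {∅, Ω} = { {  }, { c, d, f }, { c, e, f }, Ω }.
Iteration 1 adds 3:
  { a, b, d }  = ᶜ of { c, e, f }
  { a, b, e }  = ᶜ of { c, d, f }
  { c, d, e, f }  = { c, d, f } ∪ { c, e, f }
  [7 total]
Iteration 2: +4 →
  { a, b }  = ᶜ of { c, d, e, f }
  { a, b, d, e }  = { a, b, e } ∪ { a, b, d }
  { a, b, c, d, f }  = { c, d, f } ∪ { a, b, d }
  { a, b, c, e, f }  = { a, b, e } ∪ { c, e, f }
  [11 total]
Iteration 3: +3 →
  { d }  = ᶜ of { a, b, c, e, f }
  { e }  = ᶜ of { a, b, c, d, f }
  { c, f }  = ᶜ of { a, b, d, e }
  [14 total]
Iteration 4 adds 2:
  { d, e }  = { d } ∪ { e }
  { a, b, c, f }  = { a, b } ∪ { c, f }
  [16 total]
Iteration 5: already closed under ᶜ and ∪.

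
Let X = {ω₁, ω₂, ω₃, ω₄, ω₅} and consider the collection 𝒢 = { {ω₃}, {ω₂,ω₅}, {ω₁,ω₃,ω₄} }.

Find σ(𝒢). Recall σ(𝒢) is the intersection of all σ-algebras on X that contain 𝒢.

Start: 𝒢 ∪ {∅, X} = { {}, {ω₃}, {ω₂,ω₅}, {ω₁,ω₃,ω₄}, X }.
Round 1 (2 new):
  {ω₂,ω₃,ω₅}  = {ω₃} ∪ {ω₂,ω₅}
  {ω₁,ω₂,ω₄,ω₅}  = complement {ω₃}
  (now 7)
Round 2. New:
  {ω₁,ω₄}  = complement {ω₂,ω₃,ω₅}
  (now 8)
Round 3: no new sets; the family is a σ-algebra.

|σ(𝒢)| = 8.  σ(𝒢) = { {}, {ω₃}, {ω₁,ω₄}, {ω₂,ω₅}, {ω₁,ω₃,ω₄}, {ω₂,ω₃,ω₅}, {ω₁,ω₂,ω₄,ω₅}, X }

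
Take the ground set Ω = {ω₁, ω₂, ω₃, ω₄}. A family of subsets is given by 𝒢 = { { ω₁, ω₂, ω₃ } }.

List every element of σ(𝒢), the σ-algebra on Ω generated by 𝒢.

Begin from { {}, { ω₁, ω₂, ω₃ }, Ω } (that is, 𝒢 plus ∅ and Ω).
Step 1 (1 new):
  { ω₄ }  = complement { ω₁, ω₂, ω₃ }
  — 4 sets.
Step 2: no new sets; the family is a σ-algebra.

σ(𝒢) = { {}, { ω₄ }, { ω₁, ω₂, ω₃ }, Ω }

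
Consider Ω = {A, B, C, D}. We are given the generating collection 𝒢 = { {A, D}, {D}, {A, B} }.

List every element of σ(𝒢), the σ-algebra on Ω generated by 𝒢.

σ(𝒢) (16 sets): { {}, {A}, {B}, {C}, {D}, {A, B}, {A, C}, {A, D}, {B, C}, {B, D}, {C, D}, {A, B, C}, {A, B, D}, {A, C, D}, {B, C, D}, Ω }

Check:
Start: 𝒢 ∪ {∅, Ω} = { {}, {D}, {A, B}, {A, D}, Ω }.
Round 1: 4 new —
  {B, C}  = {A, D}ᶜ
  {C, D}  = {A, B}ᶜ
  {A, B, C}  = {D}ᶜ
  {A, B, D}  = {A, D} ∪ {A, B}
  (now 9)
Round 2 (3 new):
  {C}  = {A, B, D}ᶜ
  {A, C, D}  = {C, D} ∪ {A, D}
  {B, C, D}  = {C, D} ∪ {B, C}
  (now 12)
Round 3: +2 →
  {A}  = {B, C, D}ᶜ
  {B}  = {A, C, D}ᶜ
  (now 14)
Round 4 adds 2:
  {A, C}  = {C} ∪ {A}
  {B, D}  = {D} ∪ {B}
  (now 16)
Round 5: stable.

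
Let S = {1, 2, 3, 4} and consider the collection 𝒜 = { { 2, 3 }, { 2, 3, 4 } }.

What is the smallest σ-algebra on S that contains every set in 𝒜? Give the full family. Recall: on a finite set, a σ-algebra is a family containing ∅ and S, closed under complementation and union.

Answer: σ(𝒜) = { ∅, { 1 }, { 4 }, { 1, 4 }, { 2, 3 }, { 1, 2, 3 }, { 2, 3, 4 }, S }

Working:
Initial family (4 sets): { ∅, { 2, 3 }, { 2, 3, 4 }, S }.
Pass 1 adds 2:
  { 1 }  = { 2, 3, 4 }ᶜ
  { 1, 4 }  = { 2, 3 }ᶜ
  [6 total]
Pass 2: +1 →
  { 1, 2, 3 }  = { 2, 3 } ∪ { 1 }
  [7 total]
Pass 3: 1 new —
  { 4 }  = { 1, 2, 3 }ᶜ
  [8 total]
Pass 4: closed — nothing new.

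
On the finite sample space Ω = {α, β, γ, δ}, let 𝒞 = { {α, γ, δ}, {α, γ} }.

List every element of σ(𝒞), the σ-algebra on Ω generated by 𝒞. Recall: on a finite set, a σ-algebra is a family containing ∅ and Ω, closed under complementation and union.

Start: 𝒞 ∪ {∅, Ω} = { {}, {α, γ}, {α, γ, δ}, Ω }.
Pass 1. New:
  {β}  = {α, γ, δ}ᶜ
  {β, δ}  = {α, γ}ᶜ
  |family| = 6
Pass 2. New:
  {α, β, γ}  = {α, γ} ∪ {β}
  |family| = 7
Pass 3: +1 →
  {δ}  = {α, β, γ}ᶜ
  |family| = 8
After Pass 4 the family is unchanged; done.

σ(𝒞) = { {}, {β}, {δ}, {α, γ}, {β, δ}, {α, β, γ}, {α, γ, δ}, Ω }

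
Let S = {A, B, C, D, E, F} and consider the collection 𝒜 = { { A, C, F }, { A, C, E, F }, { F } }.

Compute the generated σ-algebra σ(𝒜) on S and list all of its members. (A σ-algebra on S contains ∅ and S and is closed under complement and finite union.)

Begin from { {  }, { F }, { A, C, F }, { A, C, E, F }, S } (that is, 𝒜 plus ∅ and S).
Step 1. New:
  { B, D }  = { A, C, E, F }ᶜ
  { B, D, E }  = { A, C, F }ᶜ
  { A, B, C, D, E }  = { F }ᶜ
Step 2 adds 3:
  { B, D, F }  = { B, D } ∪ { F }
  { B, D, E, F }  = { B, D, E } ∪ { F }
  { A, B, C, D, F }  = { B, D } ∪ { A, C, F }
Step 3. New:
  { E }  = { A, B, C, D, F }ᶜ
  { A, C }  = { B, D, E, F }ᶜ
  { A, C, E }  = { B, D, F }ᶜ
Step 4: +2 →
  { E, F }  = { E } ∪ { F }
  { A, B, C, D }  = { A, C } ∪ { B, D }
After Step 5 the family is unchanged; done.

Therefore σ(𝒜) = { {  }, { E }, { F }, { A, C }, { B, D }, { E, F }, { A, C, E }, { A, C, F }, { B, D, E }, { B, D, F }, { A, B, C, D }, { A, C, E, F }, { B, D, E, F }, { A, B, C, D, E }, { A, B, C, D, F }, S } (|σ(𝒜)| = 16).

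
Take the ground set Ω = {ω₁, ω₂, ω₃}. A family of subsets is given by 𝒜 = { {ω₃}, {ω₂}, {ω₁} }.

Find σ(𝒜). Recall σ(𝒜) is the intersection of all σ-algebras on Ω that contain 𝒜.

σ(𝒜) = { ∅, {ω₁}, {ω₂}, {ω₃}, {ω₁,ω₂}, {ω₁,ω₃}, {ω₂,ω₃}, Ω }

Derivation:
Start: 𝒜 ∪ {∅, Ω} = { ∅, {ω₁}, {ω₂}, {ω₃}, Ω }.
Round 1: +3 →
  {ω₁,ω₂}  = Ω∖{ω₃}
  {ω₁,ω₃}  = Ω∖{ω₂}
  {ω₂,ω₃}  = Ω∖{ω₁}
  |family| = 8
Round 2: closed — nothing new.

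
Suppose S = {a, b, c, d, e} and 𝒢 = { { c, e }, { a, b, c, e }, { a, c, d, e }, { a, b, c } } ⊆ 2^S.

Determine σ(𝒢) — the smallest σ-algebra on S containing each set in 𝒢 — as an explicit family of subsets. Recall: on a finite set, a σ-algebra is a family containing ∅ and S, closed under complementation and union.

Answer: σ(𝒢) = { {  }, { a }, { b }, { c }, { d }, { e }, { a, b }, { a, c }, { a, d }, { a, e }, { b, c }, { b, d }, { b, e }, { c, d }, { c, e }, { d, e }, { a, b, c }, { a, b, d }, { a, b, e }, { a, c, d }, { a, c, e }, { a, d, e }, { b, c, d }, { b, c, e }, { b, d, e }, { c, d, e }, { a, b, c, d }, { a, b, c, e }, { a, b, d, e }, { a, c, d, e }, { b, c, d, e }, S }

Derivation:
Take S₀ = 𝒢 ∪ {∅, S} = { {  }, { c, e }, { a, b, c }, { a, b, c, e }, { a, c, d, e }, S }.
Step 1: +4 →
  { b }  = S∖{ a, c, d, e }
  { d }  = S∖{ a, b, c, e }
  { d, e }  = S∖{ a, b, c }
  { a, b, d }  = S∖{ c, e }
  [10 total]
Step 2 (6 new):
  { b, d }  = { b } ∪ { d }
  { b, c, e }  = { b } ∪ { c, e }
  { b, d, e }  = { b } ∪ { d, e }
  { c, d, e }  = { d, e } ∪ { c, e }
  { a, b, c, d }  = { a, b, c } ∪ { a, b, d }
  { a, b, d, e }  = { a, b, d } ∪ { d, e }
  [16 total]
Step 3 (7 new):
  { c }  = S∖{ a, b, d, e }
  { e }  = S∖{ a, b, c, d }
  { a, b }  = S∖{ c, d, e }
  { a, c }  = S∖{ b, d, e }
  { a, d }  = S∖{ b, c, e }
  { a, c, e }  = S∖{ b, d }
  { b, c, d, e }  = { d, e } ∪ { b, c, e }
  [23 total]
Step 4: +8 →
  { a }  = S∖{ b, c, d, e }
  { b, c }  = { b } ∪ { c }
  { b, e }  = { b } ∪ { e }
  { c, d }  = { c } ∪ { d }
  { a, b, e }  = { a, b } ∪ { e }
  { a, c, d }  = { c } ∪ { a, d }
  { a, d, e }  = { e } ∪ { a, d }
  { b, c, d }  = { c } ∪ { b, d }
  [31 total]
Step 5 adds 1:
  { a, e }  = S∖{ b, c, d }
  [32 total]
Step 6: stable.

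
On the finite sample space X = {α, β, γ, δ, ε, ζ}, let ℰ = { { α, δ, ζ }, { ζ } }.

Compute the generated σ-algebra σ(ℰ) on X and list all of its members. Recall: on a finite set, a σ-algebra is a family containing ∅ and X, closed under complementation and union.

Start: ℰ ∪ {∅, X} = { ∅, { ζ }, { α, δ, ζ }, X }.
Round 1: 2 new —
  { β, γ, ε }  = complement { α, δ, ζ }
  { α, β, γ, δ, ε }  = complement { ζ }
  [6 total]
Round 2: +1 →
  { β, γ, ε, ζ }  = { β, γ, ε } ∪ { ζ }
  [7 total]
Round 3: 1 new —
  { α, δ }  = complement { β, γ, ε, ζ }
  [8 total]
Round 4 adds nothing — fixpoint reached.

Therefore σ(ℰ) = { ∅, { ζ }, { α, δ }, { α, δ, ζ }, { β, γ, ε }, { β, γ, ε, ζ }, { α, β, γ, δ, ε }, X } (|σ(ℰ)| = 8).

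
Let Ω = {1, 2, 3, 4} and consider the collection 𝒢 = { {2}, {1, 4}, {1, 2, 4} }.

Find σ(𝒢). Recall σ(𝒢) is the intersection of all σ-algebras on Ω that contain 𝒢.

Initial family (5 sets): { {}, {2}, {1, 4}, {1, 2, 4}, Ω }.
Round 1: 3 new —
  {3}  = Ω∖{1, 2, 4}
  {2, 3}  = Ω∖{1, 4}
  {1, 3, 4}  = Ω∖{2}
  |family| = 8
Round 2: stable.

σ(𝒢) = { {}, {2}, {3}, {1, 4}, {2, 3}, {1, 2, 4}, {1, 3, 4}, Ω }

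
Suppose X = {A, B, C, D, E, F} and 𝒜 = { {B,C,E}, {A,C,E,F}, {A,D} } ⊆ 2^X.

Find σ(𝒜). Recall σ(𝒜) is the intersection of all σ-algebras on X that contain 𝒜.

|σ(𝒜)| = 32.  σ(𝒜) = { {}, {A}, {B}, {D}, {F}, {A,B}, {A,D}, {A,F}, {B,D}, {B,F}, {C,E}, {D,F}, {A,B,D}, {A,B,F}, {A,C,E}, {A,D,F}, {B,C,E}, {B,D,F}, {C,D,E}, {C,E,F}, {A,B,C,E}, {A,B,D,F}, {A,C,D,E}, {A,C,E,F}, {B,C,D,E}, {B,C,E,F}, {C,D,E,F}, {A,B,C,D,E}, {A,B,C,E,F}, {A,C,D,E,F}, {B,C,D,E,F}, X }

Derivation:
Begin from { {}, {A,D}, {B,C,E}, {A,C,E,F}, X } (that is, 𝒜 plus ∅ and X).
Step 1: +6 →
  {B,D}  = complement {A,C,E,F}
  {A,D,F}  = complement {B,C,E}
  {B,C,E,F}  = complement {A,D}
  {A,B,C,D,E}  = {B,C,E} ∪ {A,D}
  {A,B,C,E,F}  = {A,C,E,F} ∪ {B,C,E}
  {A,C,D,E,F}  = {A,C,E,F} ∪ {A,D}
  |family| = 11
Step 2 adds 7:
  {B}  = complement {A,C,D,E,F}
  {D}  = complement {A,B,C,E,F}
  {F}  = complement {A,B,C,D,E}
  {A,B,D}  = {A,D} ∪ {B,D}
  {A,B,D,F}  = {A,D,F} ∪ {B,D}
  {B,C,D,E}  = {B,C,E} ∪ {B,D}
  {B,C,D,E,F}  = {B,D} ∪ {B,C,E,F}
  |family| = 18
Step 3: +7 →
  {A}  = complement {B,C,D,E,F}
  {A,F}  = complement {B,C,D,E}
  {B,F}  = {B} ∪ {F}
  {C,E}  = complement {A,B,D,F}
  {D,F}  = {D} ∪ {F}
  {B,D,F}  = {B,D} ∪ {F}
  {C,E,F}  = complement {A,B,D}
  |family| = 25
Step 4 (7 new):
  {A,B}  = {A} ∪ {B}
  {A,B,F}  = {A} ∪ {B,F}
  {A,C,E}  = complement {B,D,F}
  {C,D,E}  = {D} ∪ {C,E}
  {A,B,C,E}  = complement {D,F}
  {A,C,D,E}  = complement {B,F}
  {C,D,E,F}  = {C,E,F} ∪ {D}
  |family| = 32
Step 5: closed — nothing new.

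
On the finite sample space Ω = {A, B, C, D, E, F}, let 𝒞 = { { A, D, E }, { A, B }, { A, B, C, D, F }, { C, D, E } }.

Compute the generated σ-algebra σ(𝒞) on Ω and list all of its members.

Answer: σ(𝒞) = { {  }, { A }, { B }, { C }, { D }, { E }, { F }, { A, B }, { A, C }, { A, D }, { A, E }, { A, F }, { B, C }, { B, D }, { B, E }, { B, F }, { C, D }, { C, E }, { C, F }, { D, E }, { D, F }, { E, F }, { A, B, C }, { A, B, D }, { A, B, E }, { A, B, F }, { A, C, D }, { A, C, E }, { A, C, F }, { A, D, E }, { A, D, F }, { A, E, F }, { B, C, D }, { B, C, E }, { B, C, F }, { B, D, E }, { B, D, F }, { B, E, F }, { C, D, E }, { C, D, F }, { C, E, F }, { D, E, F }, { A, B, C, D }, { A, B, C, E }, { A, B, C, F }, { A, B, D, E }, { A, B, D, F }, { A, B, E, F }, { A, C, D, E }, { A, C, D, F }, { A, C, E, F }, { A, D, E, F }, { B, C, D, E }, { B, C, D, F }, { B, C, E, F }, { B, D, E, F }, { C, D, E, F }, { A, B, C, D, E }, { A, B, C, D, F }, { A, B, C, E, F }, { A, B, D, E, F }, { A, C, D, E, F }, { B, C, D, E, F }, Ω }

Check:
Seed the family with 𝒞 together with ∅ and Ω: { {  }, { A, B }, { A, D, E }, { C, D, E }, { A, B, C, D, F }, Ω }.
Step 1: +7 →
  { E }  = Ω∖{ A, B, C, D, F }
  { A, B, F }  = Ω∖{ C, D, E }
  { B, C, F }  = Ω∖{ A, D, E }
  { A, B, D, E }  = { A, D, E } ∪ { A, B }
  { A, C, D, E }  = { A, D, E } ∪ { C, D, E }
  { C, D, E, F }  = Ω∖{ A, B }
  { A, B, C, D, E }  = { C, D, E } ∪ { A, B }
  — 13 sets.
Step 2 (10 new):
  { F }  = Ω∖{ A, B, C, D, E }
  { B, F }  = Ω∖{ A, C, D, E }
  { C, F }  = Ω∖{ A, B, D, E }
  { A, B, E }  = { A, B } ∪ { E }
  { A, B, C, F }  = { A, B } ∪ { B, C, F }
  { A, B, E, F }  = { E } ∪ { A, B, F }
  { B, C, E, F }  = { B, C, F } ∪ { E }
  { A, B, D, E, F }  = { A, D, E } ∪ { A, B, F }
  { A, C, D, E, F }  = { A, D, E } ∪ { C, D, E, F }
  { B, C, D, E, F }  = { C, D, E } ∪ { B, C, F }
  — 23 sets.
Step 3: 12 new —
  { A }  = Ω∖{ B, C, D, E, F }
  { B }  = Ω∖{ A, C, D, E, F }
  { C }  = Ω∖{ A, B, D, E, F }
  { A, D }  = Ω∖{ B, C, E, F }
  { C, D }  = Ω∖{ A, B, E, F }
  { D, E }  = Ω∖{ A, B, C, F }
  { E, F }  = { F } ∪ { E }
  { B, E, F }  = { B, F } ∪ { E }
  { C, D, F }  = Ω∖{ A, B, E }
  { C, E, F }  = { E } ∪ { C, F }
  { A, D, E, F }  = { A, D, E } ∪ { F }
  { A, B, C, E, F }  = { B, C, E, F } ∪ { A, B, E, F }
  — 35 sets.
Step 4 adds 24:
  { D }  = Ω∖{ A, B, C, E, F }
  { A, C }  = { C } ∪ { A }
  { A, E }  = { E } ∪ { A }
  { A, F }  = { F } ∪ { A }
  { B, C }  = Ω∖{ A, D, E, F }
  { B, E }  = { B } ∪ { E }
  { C, E }  = { E } ∪ { C }
  { A, B, C }  = { A, B } ∪ { C }
  { A, B, D }  = Ω∖{ C, E, F }
  { A, C, D }  = Ω∖{ B, E, F }
  { A, C, F }  = { C, F } ∪ { A }
  { A, D, F }  = { F } ∪ { A, D }
  { A, E, F }  = { E, F } ∪ { A }
  { B, C, D }  = { C, D } ∪ { B }
  { B, D, E }  = { B } ∪ { D, E }
  { D, E, F }  = { E, F } ∪ { D, E }
  { A, B, C, D }  = Ω∖{ E, F }
  { A, B, C, E }  = { C } ∪ { A, B, E }
  { A, B, D, F }  = { B, F } ∪ { A, D }
  { A, C, D, F }  = { A, D } ∪ { C, F }
  { A, C, E, F }  = { C, E, F } ∪ { A }
  { B, C, D, E }  = { C, D, E } ∪ { B }
  { B, C, D, F }  = { C, D } ∪ { B, C, F }
  { B, D, E, F }  = { B, F } ∪ { D, E }
  — 59 sets.
Step 5. New:
  { B, D }  = Ω∖{ A, C, E, F }
  { D, F }  = Ω∖{ A, B, C, E }
  { A, C, E }  = { A, C } ∪ { A, E }
  { B, C, E }  = Ω∖{ A, D, F }
  { B, D, F }  = { B, F } ∪ { D }
  — 64 sets.
Step 6: stable.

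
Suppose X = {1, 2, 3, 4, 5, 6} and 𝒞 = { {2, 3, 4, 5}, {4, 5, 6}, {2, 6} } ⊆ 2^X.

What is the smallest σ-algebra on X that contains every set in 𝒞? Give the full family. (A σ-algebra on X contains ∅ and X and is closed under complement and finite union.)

Answer: σ(𝒞) = { {}, {1}, {2}, {3}, {6}, {1, 2}, {1, 3}, {1, 6}, {2, 3}, {2, 6}, {3, 6}, {4, 5}, {1, 2, 3}, {1, 2, 6}, {1, 3, 6}, {1, 4, 5}, {2, 3, 6}, {2, 4, 5}, {3, 4, 5}, {4, 5, 6}, {1, 2, 3, 6}, {1, 2, 4, 5}, {1, 3, 4, 5}, {1, 4, 5, 6}, {2, 3, 4, 5}, {2, 4, 5, 6}, {3, 4, 5, 6}, {1, 2, 3, 4, 5}, {1, 2, 4, 5, 6}, {1, 3, 4, 5, 6}, {2, 3, 4, 5, 6}, X }

Working:
Begin from { {}, {2, 6}, {4, 5, 6}, {2, 3, 4, 5}, X } (that is, 𝒞 plus ∅ and X).
Step 1 (5 new):
  {1, 6}  = X∖{2, 3, 4, 5}
  {1, 2, 3}  = X∖{4, 5, 6}
  {1, 3, 4, 5}  = X∖{2, 6}
  {2, 4, 5, 6}  = {2, 6} ∪ {4, 5, 6}
  {2, 3, 4, 5, 6}  = {2, 6} ∪ {2, 3, 4, 5}
  (now 10)
Step 2 adds 8:
  {1}  = X∖{2, 3, 4, 5, 6}
  {1, 3}  = X∖{2, 4, 5, 6}
  {1, 2, 6}  = {1, 6} ∪ {2, 6}
  {1, 2, 3, 6}  = {1, 2, 3} ∪ {1, 6}
  {1, 4, 5, 6}  = {1, 6} ∪ {4, 5, 6}
  {1, 2, 3, 4, 5}  = {1, 2, 3} ∪ {2, 3, 4, 5}
  {1, 2, 4, 5, 6}  = {1, 6} ∪ {2, 4, 5, 6}
  {1, 3, 4, 5, 6}  = {1, 6} ∪ {1, 3, 4, 5}
  (now 18)
Step 3: 7 new —
  {2}  = X∖{1, 3, 4, 5, 6}
  {3}  = X∖{1, 2, 4, 5, 6}
  {6}  = X∖{1, 2, 3, 4, 5}
  {2, 3}  = X∖{1, 4, 5, 6}
  {4, 5}  = X∖{1, 2, 3, 6}
  {1, 3, 6}  = {1, 3} ∪ {1, 6}
  {3, 4, 5}  = X∖{1, 2, 6}
  (now 25)
Step 4 (6 new):
  {1, 2}  = {2} ∪ {1}
  {3, 6}  = {6} ∪ {3}
  {1, 4, 5}  = {4, 5} ∪ {1}
  {2, 3, 6}  = {2, 6} ∪ {3}
  {2, 4, 5}  = X∖{1, 3, 6}
  {3, 4, 5, 6}  = {3, 4, 5} ∪ {6}
  (now 31)
Step 5. New:
  {1, 2, 4, 5}  = X∖{3, 6}
  (now 32)
Step 6: closed — nothing new.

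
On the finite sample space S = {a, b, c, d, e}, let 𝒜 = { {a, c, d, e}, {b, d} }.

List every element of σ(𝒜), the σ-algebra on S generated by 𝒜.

Initial family (4 sets): { {}, {b, d}, {a, c, d, e}, S }.
Iteration 1: 2 new —
  {b}  = S∖{a, c, d, e}
  {a, c, e}  = S∖{b, d}
  [6 total]
Iteration 2: +1 →
  {a, b, c, e}  = {a, c, e} ∪ {b}
  [7 total]
Iteration 3. New:
  {d}  = S∖{a, b, c, e}
  [8 total]
After Iteration 4 the family is unchanged; done.

σ(𝒜) = { {}, {b}, {d}, {b, d}, {a, c, e}, {a, b, c, e}, {a, c, d, e}, S }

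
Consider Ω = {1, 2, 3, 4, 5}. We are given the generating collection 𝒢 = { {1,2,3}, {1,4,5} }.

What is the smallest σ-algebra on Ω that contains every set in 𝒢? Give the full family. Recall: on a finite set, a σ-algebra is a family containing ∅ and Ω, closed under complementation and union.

|σ(𝒢)| = 8.  σ(𝒢) = { ∅, {1}, {2,3}, {4,5}, {1,2,3}, {1,4,5}, {2,3,4,5}, Ω }

Check:
Start: 𝒢 ∪ {∅, Ω} = { ∅, {1,2,3}, {1,4,5}, Ω }.
Iteration 1 adds 2:
  {2,3}  = ᶜ of {1,4,5}
  {4,5}  = ᶜ of {1,2,3}
  (now 6)
Iteration 2 (1 new):
  {2,3,4,5}  = {4,5} ∪ {2,3}
  (now 7)
Iteration 3: 1 new —
  {1}  = ᶜ of {2,3,4,5}
  (now 8)
After Iteration 4 the family is unchanged; done.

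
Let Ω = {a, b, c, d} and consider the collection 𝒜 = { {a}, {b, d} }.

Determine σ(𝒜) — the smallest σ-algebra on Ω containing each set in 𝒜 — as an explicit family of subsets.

|σ(𝒜)| = 8.  σ(𝒜) = { {}, {a}, {c}, {a, c}, {b, d}, {a, b, d}, {b, c, d}, Ω }

Derivation:
Start: 𝒜 ∪ {∅, Ω} = { {}, {a}, {b, d}, Ω }.
Round 1 adds 3:
  {a, c}  = complement {b, d}
  {a, b, d}  = {b, d} ∪ {a}
  {b, c, d}  = complement {a}
  (now 7)
Round 2. New:
  {c}  = complement {a, b, d}
  (now 8)
Round 3: already closed under ᶜ and ∪.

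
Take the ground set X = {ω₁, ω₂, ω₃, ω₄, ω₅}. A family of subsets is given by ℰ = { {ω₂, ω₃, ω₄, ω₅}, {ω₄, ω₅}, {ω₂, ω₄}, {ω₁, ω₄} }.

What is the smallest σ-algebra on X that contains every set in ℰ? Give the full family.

σ(ℰ) (32 sets): { {}, {ω₁}, {ω₂}, {ω₃}, {ω₄}, {ω₅}, {ω₁, ω₂}, {ω₁, ω₃}, {ω₁, ω₄}, {ω₁, ω₅}, {ω₂, ω₃}, {ω₂, ω₄}, {ω₂, ω₅}, {ω₃, ω₄}, {ω₃, ω₅}, {ω₄, ω₅}, {ω₁, ω₂, ω₃}, {ω₁, ω₂, ω₄}, {ω₁, ω₂, ω₅}, {ω₁, ω₃, ω₄}, {ω₁, ω₃, ω₅}, {ω₁, ω₄, ω₅}, {ω₂, ω₃, ω₄}, {ω₂, ω₃, ω₅}, {ω₂, ω₄, ω₅}, {ω₃, ω₄, ω₅}, {ω₁, ω₂, ω₃, ω₄}, {ω₁, ω₂, ω₃, ω₅}, {ω₁, ω₂, ω₄, ω₅}, {ω₁, ω₃, ω₄, ω₅}, {ω₂, ω₃, ω₄, ω₅}, X }

Working:
Take S₀ = ℰ ∪ {∅, X} = { {}, {ω₁, ω₄}, {ω₂, ω₄}, {ω₄, ω₅}, {ω₂, ω₃, ω₄, ω₅}, X }.
Step 1 adds 7:
  {ω₁}  = X∖{ω₂, ω₃, ω₄, ω₅}
  {ω₁, ω₂, ω₃}  = X∖{ω₄, ω₅}
  {ω₁, ω₂, ω₄}  = {ω₁, ω₄} ∪ {ω₂, ω₄}
  {ω₁, ω₃, ω₅}  = X∖{ω₂, ω₄}
  {ω₁, ω₄, ω₅}  = {ω₄, ω₅} ∪ {ω₁, ω₄}
  {ω₂, ω₃, ω₅}  = X∖{ω₁, ω₄}
  {ω₂, ω₄, ω₅}  = {ω₄, ω₅} ∪ {ω₂, ω₄}
  — 13 sets.
Step 2 (7 new):
  {ω₁, ω₃}  = X∖{ω₂, ω₄, ω₅}
  {ω₂, ω₃}  = X∖{ω₁, ω₄, ω₅}
  {ω₃, ω₅}  = X∖{ω₁, ω₂, ω₄}
  {ω₁, ω₂, ω₃, ω₄}  = {ω₁, ω₂, ω₃} ∪ {ω₁, ω₂, ω₄}
  {ω₁, ω₂, ω₃, ω₅}  = {ω₁, ω₂, ω₃} ∪ {ω₁, ω₃, ω₅}
  {ω₁, ω₂, ω₄, ω₅}  = {ω₁, ω₄, ω₅} ∪ {ω₁, ω₂, ω₄}
  {ω₁, ω₃, ω₄, ω₅}  = {ω₁, ω₄, ω₅} ∪ {ω₁, ω₃, ω₅}
  — 20 sets.
Step 3. New:
  {ω₂}  = X∖{ω₁, ω₃, ω₄, ω₅}
  {ω₃}  = X∖{ω₁, ω₂, ω₄, ω₅}
  {ω₄}  = X∖{ω₁, ω₂, ω₃, ω₅}
  {ω₅}  = X∖{ω₁, ω₂, ω₃, ω₄}
  {ω₁, ω₃, ω₄}  = {ω₁, ω₄} ∪ {ω₁, ω₃}
  {ω₂, ω₃, ω₄}  = {ω₂, ω₄} ∪ {ω₂, ω₃}
  {ω₃, ω₄, ω₅}  = {ω₄, ω₅} ∪ {ω₃, ω₅}
  — 27 sets.
Step 4 (4 new):
  {ω₁, ω₂}  = X∖{ω₃, ω₄, ω₅}
  {ω₁, ω₅}  = X∖{ω₂, ω₃, ω₄}
  {ω₂, ω₅}  = X∖{ω₁, ω₃, ω₄}
  {ω₃, ω₄}  = {ω₃} ∪ {ω₄}
  — 31 sets.
Step 5: +1 →
  {ω₁, ω₂, ω₅}  = X∖{ω₃, ω₄}
  — 32 sets.
Step 6: no new sets; the family is a σ-algebra.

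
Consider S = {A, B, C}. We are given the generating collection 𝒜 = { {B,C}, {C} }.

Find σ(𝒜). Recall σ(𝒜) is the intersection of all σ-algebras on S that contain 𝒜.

σ(𝒜) = { {}, {A}, {B}, {C}, {A,B}, {A,C}, {B,C}, S }

Check:
Start: 𝒜 ∪ {∅, S} = { {}, {C}, {B,C}, S }.
Round 1. New:
  {A}  = {B,C}ᶜ
  {A,B}  = {C}ᶜ
  |family| = 6
Round 2 adds 1:
  {A,C}  = {C} ∪ {A}
  |family| = 7
Round 3. New:
  {B}  = {A,C}ᶜ
  |family| = 8
Round 4 adds nothing — fixpoint reached.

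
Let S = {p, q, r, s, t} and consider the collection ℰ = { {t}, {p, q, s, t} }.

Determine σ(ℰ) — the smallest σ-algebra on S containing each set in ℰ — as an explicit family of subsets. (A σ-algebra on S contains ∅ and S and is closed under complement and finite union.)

|σ(ℰ)| = 8.  σ(ℰ) = { {}, {r}, {t}, {r, t}, {p, q, s}, {p, q, r, s}, {p, q, s, t}, S }

Check:
Seed the family with ℰ together with ∅ and S: { {}, {t}, {p, q, s, t}, S }.
Iteration 1 (2 new):
  {r}  = {p, q, s, t}ᶜ
  {p, q, r, s}  = {t}ᶜ
  (now 6)
Iteration 2. New:
  {r, t}  = {r} ∪ {t}
  (now 7)
Iteration 3: 1 new —
  {p, q, s}  = {r, t}ᶜ
  (now 8)
After Iteration 4 the family is unchanged; done.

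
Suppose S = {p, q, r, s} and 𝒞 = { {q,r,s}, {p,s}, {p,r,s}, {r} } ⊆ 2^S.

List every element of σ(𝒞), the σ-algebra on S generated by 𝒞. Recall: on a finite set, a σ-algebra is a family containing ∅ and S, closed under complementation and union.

Initial family (6 sets): { {}, {r}, {p,s}, {p,r,s}, {q,r,s}, S }.
Iteration 1: +4 →
  {p}  = S∖{q,r,s}
  {q}  = S∖{p,r,s}
  {q,r}  = S∖{p,s}
  {p,q,s}  = S∖{r}
  [10 total]
Iteration 2. New:
  {p,q}  = {q} ∪ {p}
  {p,r}  = {r} ∪ {p}
  {p,q,r}  = {q,r} ∪ {p}
  [13 total]
Iteration 3 (3 new):
  {s}  = S∖{p,q,r}
  {q,s}  = S∖{p,r}
  {r,s}  = S∖{p,q}
  [16 total]
Iteration 4: no new sets; the family is a σ-algebra.

Therefore σ(𝒞) = { {}, {p}, {q}, {r}, {s}, {p,q}, {p,r}, {p,s}, {q,r}, {q,s}, {r,s}, {p,q,r}, {p,q,s}, {p,r,s}, {q,r,s}, S } (|σ(𝒞)| = 16).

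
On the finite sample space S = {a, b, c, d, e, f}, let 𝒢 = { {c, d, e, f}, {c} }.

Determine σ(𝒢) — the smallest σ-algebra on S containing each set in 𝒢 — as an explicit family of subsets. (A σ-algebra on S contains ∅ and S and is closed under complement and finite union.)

σ(𝒢) (8 sets): { {}, {c}, {a, b}, {a, b, c}, {d, e, f}, {c, d, e, f}, {a, b, d, e, f}, S }

Trace:
Initial family (4 sets): { {}, {c}, {c, d, e, f}, S }.
Round 1. New:
  {a, b}  = S∖{c, d, e, f}
  {a, b, d, e, f}  = S∖{c}
  |family| = 6
Round 2. New:
  {a, b, c}  = {c} ∪ {a, b}
  |family| = 7
Round 3: 1 new —
  {d, e, f}  = S∖{a, b, c}
  |family| = 8
Round 4: stable.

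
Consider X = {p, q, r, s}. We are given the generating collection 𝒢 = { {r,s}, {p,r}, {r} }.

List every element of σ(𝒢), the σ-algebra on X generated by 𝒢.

|σ(𝒢)| = 16.  σ(𝒢) = { {}, {p}, {q}, {r}, {s}, {p,q}, {p,r}, {p,s}, {q,r}, {q,s}, {r,s}, {p,q,r}, {p,q,s}, {p,r,s}, {q,r,s}, X }

Working:
Seed the family with 𝒢 together with ∅ and X: { {}, {r}, {p,r}, {r,s}, X }.
Step 1: +4 →
  {p,q}  = {r,s}ᶜ
  {q,s}  = {p,r}ᶜ
  {p,q,s}  = {r}ᶜ
  {p,r,s}  = {r,s} ∪ {p,r}
  [9 total]
Step 2: +3 →
  {q}  = {p,r,s}ᶜ
  {p,q,r}  = {p,q} ∪ {r}
  {q,r,s}  = {r,s} ∪ {q,s}
  [12 total]
Step 3: +3 →
  {p}  = {q,r,s}ᶜ
  {s}  = {p,q,r}ᶜ
  {q,r}  = {r} ∪ {q}
  [15 total]
Step 4: +1 →
  {p,s}  = {q,r}ᶜ
  [16 total]
Step 5: already closed under ᶜ and ∪.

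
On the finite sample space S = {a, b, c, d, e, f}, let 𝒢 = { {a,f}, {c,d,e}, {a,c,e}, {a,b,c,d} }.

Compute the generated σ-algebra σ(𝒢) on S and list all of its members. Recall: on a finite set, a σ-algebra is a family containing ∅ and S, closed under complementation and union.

Take S₀ = 𝒢 ∪ {∅, S} = { {}, {a,f}, {a,c,e}, {c,d,e}, {a,b,c,d}, S }.
Step 1: 9 new —
  {e,f}  = {a,b,c,d}ᶜ
  {a,b,f}  = {c,d,e}ᶜ
  {b,d,f}  = {a,c,e}ᶜ
  {a,c,d,e}  = {c,d,e} ∪ {a,c,e}
  {a,c,e,f}  = {a,f} ∪ {a,c,e}
  {b,c,d,e}  = {a,f}ᶜ
  {a,b,c,d,e}  = {c,d,e} ∪ {a,b,c,d}
  {a,b,c,d,f}  = {a,f} ∪ {a,b,c,d}
  {a,c,d,e,f}  = {c,d,e} ∪ {a,f}
Step 2: +12 →
  {b}  = {a,c,d,e,f}ᶜ
  {e}  = {a,b,c,d,f}ᶜ
  {f}  = {a,b,c,d,e}ᶜ
  {b,d}  = {a,c,e,f}ᶜ
  {b,f}  = {a,c,d,e}ᶜ
  {a,e,f}  = {e,f} ∪ {a,f}
  {a,b,d,f}  = {b,d,f} ∪ {a,f}
  {a,b,e,f}  = {e,f} ∪ {a,b,f}
  {b,d,e,f}  = {b,d,f} ∪ {e,f}
  {c,d,e,f}  = {c,d,e} ∪ {e,f}
  {a,b,c,e,f}  = {a,c,e,f} ∪ {a,b,f}
  {b,c,d,e,f}  = {b,d,f} ∪ {c,d,e}
Step 3: +12 →
  {a}  = {b,c,d,e,f}ᶜ
  {d}  = {a,b,c,e,f}ᶜ
  {a,b}  = {c,d,e,f}ᶜ
  {a,c}  = {b,d,e,f}ᶜ
  {b,e}  = {b} ∪ {e}
  {c,d}  = {a,b,e,f}ᶜ
  {c,e}  = {a,b,d,f}ᶜ
  {b,c,d}  = {a,e,f}ᶜ
  {b,d,e}  = {b,d} ∪ {e}
  {b,e,f}  = {e,f} ∪ {b}
  {a,b,c,e}  = {a,c,e} ∪ {b}
  {a,b,d,e,f}  = {b,d,f} ∪ {a,e,f}
Step 4: +21 →
  {c}  = {a,b,d,e,f}ᶜ
  {a,d}  = {d} ∪ {a}
  {a,e}  = {a} ∪ {e}
  {d,e}  = {d} ∪ {e}
  {d,f}  = {a,b,c,e}ᶜ
  {a,b,c}  = {b} ∪ {a,c}
  {a,b,d}  = {a,b} ∪ {d}
  {a,b,e}  = {a,b} ∪ {b,e}
  {a,c,d}  = {b,e,f}ᶜ
  {a,c,f}  = {b,d,e}ᶜ
  {a,d,f}  = {a,f} ∪ {d}
  {b,c,e}  = {b} ∪ {c,e}
  {c,d,f}  = {c,d} ∪ {f}
  {c,e,f}  = {c,e} ∪ {e,f}
  {d,e,f}  = {d} ∪ {e,f}
  {a,b,c,f}  = {a,c} ∪ {b,f}
  {a,b,d,e}  = {b,d,e} ∪ {a,b}
  {a,c,d,f}  = {b,e}ᶜ
  {a,d,e,f}  = {a,e,f} ∪ {d}
  {b,c,d,f}  = {b,d,f} ∪ {c,d}
  {b,c,e,f}  = {c,e} ∪ {b,f}
Step 5. New:
  {b,c}  = {a,d,e,f}ᶜ
  {c,f}  = {a,b,d,e}ᶜ
  {a,d,e}  = {d,e} ∪ {a,d}
  {b,c,f}  = {b,f} ∪ {c}
Step 6: closed — nothing new.

Hence σ(𝒢) has 64 members: { {}, {a}, {b}, {c}, {d}, {e}, {f}, {a,b}, {a,c}, {a,d}, {a,e}, {a,f}, {b,c}, {b,d}, {b,e}, {b,f}, {c,d}, {c,e}, {c,f}, {d,e}, {d,f}, {e,f}, {a,b,c}, {a,b,d}, {a,b,e}, {a,b,f}, {a,c,d}, {a,c,e}, {a,c,f}, {a,d,e}, {a,d,f}, {a,e,f}, {b,c,d}, {b,c,e}, {b,c,f}, {b,d,e}, {b,d,f}, {b,e,f}, {c,d,e}, {c,d,f}, {c,e,f}, {d,e,f}, {a,b,c,d}, {a,b,c,e}, {a,b,c,f}, {a,b,d,e}, {a,b,d,f}, {a,b,e,f}, {a,c,d,e}, {a,c,d,f}, {a,c,e,f}, {a,d,e,f}, {b,c,d,e}, {b,c,d,f}, {b,c,e,f}, {b,d,e,f}, {c,d,e,f}, {a,b,c,d,e}, {a,b,c,d,f}, {a,b,c,e,f}, {a,b,d,e,f}, {a,c,d,e,f}, {b,c,d,e,f}, S }.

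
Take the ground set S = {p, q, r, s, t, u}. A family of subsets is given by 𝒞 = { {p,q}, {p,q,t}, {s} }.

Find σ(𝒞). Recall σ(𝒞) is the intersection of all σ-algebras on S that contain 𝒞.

Take S₀ = 𝒞 ∪ {∅, S} = { {}, {s}, {p,q}, {p,q,t}, S }.
Round 1. New:
  {p,q,s}  = {p,q} ∪ {s}
  {r,s,u}  = ᶜ of {p,q,t}
  {p,q,s,t}  = {p,q,t} ∪ {s}
  {r,s,t,u}  = ᶜ of {p,q}
  {p,q,r,t,u}  = ᶜ of {s}
Round 2 adds 3:
  {r,u}  = ᶜ of {p,q,s,t}
  {r,t,u}  = ᶜ of {p,q,s}
  {p,q,r,s,u}  = {p,q} ∪ {r,s,u}
Round 3. New:
  {t}  = ᶜ of {p,q,r,s,u}
  {p,q,r,u}  = {p,q} ∪ {r,u}
Round 4: +1 →
  {s,t}  = ᶜ of {p,q,r,u}
Round 5: no new sets; the family is a σ-algebra.

Hence σ(𝒞) has 16 members: { {}, {s}, {t}, {p,q}, {r,u}, {s,t}, {p,q,s}, {p,q,t}, {r,s,u}, {r,t,u}, {p,q,r,u}, {p,q,s,t}, {r,s,t,u}, {p,q,r,s,u}, {p,q,r,t,u}, S }.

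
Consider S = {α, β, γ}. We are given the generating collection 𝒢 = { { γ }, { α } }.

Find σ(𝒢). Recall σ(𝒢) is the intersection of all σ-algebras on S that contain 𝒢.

Initial family (4 sets): { {  }, { α }, { γ }, S }.
Iteration 1: +3 →
  { α, β }  = ᶜ of { γ }
  { α, γ }  = { γ } ∪ { α }
  { β, γ }  = ᶜ of { α }
  — 7 sets.
Iteration 2 adds 1:
  { β }  = ᶜ of { α, γ }
  — 8 sets.
Iteration 3: closed — nothing new.

Hence σ(𝒢) has 8 members: { {  }, { α }, { β }, { γ }, { α, β }, { α, γ }, { β, γ }, S }.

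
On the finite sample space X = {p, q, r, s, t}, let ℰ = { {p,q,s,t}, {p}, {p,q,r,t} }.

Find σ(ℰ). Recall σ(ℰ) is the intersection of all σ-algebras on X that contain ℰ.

σ(ℰ) (16 sets): { ∅, {p}, {r}, {s}, {p,r}, {p,s}, {q,t}, {r,s}, {p,q,t}, {p,r,s}, {q,r,t}, {q,s,t}, {p,q,r,t}, {p,q,s,t}, {q,r,s,t}, X }

Check:
Seed the family with ℰ together with ∅ and X: { ∅, {p}, {p,q,r,t}, {p,q,s,t}, X }.
Iteration 1. New:
  {r}  = complement {p,q,s,t}
  {s}  = complement {p,q,r,t}
  {q,r,s,t}  = complement {p}
  (now 8)
Iteration 2 (3 new):
  {p,r}  = {r} ∪ {p}
  {p,s}  = {s} ∪ {p}
  {r,s}  = {s} ∪ {r}
  (now 11)
Iteration 3. New:
  {p,q,t}  = complement {r,s}
  {p,r,s}  = {r} ∪ {p,s}
  {q,r,t}  = complement {p,s}
  {q,s,t}  = complement {p,r}
  (now 15)
Iteration 4: 1 new —
  {q,t}  = complement {p,r,s}
  (now 16)
After Iteration 5 the family is unchanged; done.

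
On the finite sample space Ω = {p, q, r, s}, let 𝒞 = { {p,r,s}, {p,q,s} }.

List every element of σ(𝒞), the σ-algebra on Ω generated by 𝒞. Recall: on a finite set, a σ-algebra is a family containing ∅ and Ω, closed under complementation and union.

σ(𝒞) (8 sets): { {}, {q}, {r}, {p,s}, {q,r}, {p,q,s}, {p,r,s}, Ω }

Trace:
Begin from { {}, {p,q,s}, {p,r,s}, Ω } (that is, 𝒞 plus ∅ and Ω).
Step 1 (2 new):
  {q}  = complement {p,r,s}
  {r}  = complement {p,q,s}
  [6 total]
Step 2: 1 new —
  {q,r}  = {r} ∪ {q}
  [7 total]
Step 3: +1 →
  {p,s}  = complement {q,r}
  [8 total]
Step 4: no new sets; the family is a σ-algebra.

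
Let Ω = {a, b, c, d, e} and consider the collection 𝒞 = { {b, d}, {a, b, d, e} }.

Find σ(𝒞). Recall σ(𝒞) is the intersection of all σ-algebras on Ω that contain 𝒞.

Start: 𝒞 ∪ {∅, Ω} = { {}, {b, d}, {a, b, d, e}, Ω }.
Iteration 1: 2 new —
  {c}  = Ω∖{a, b, d, e}
  {a, c, e}  = Ω∖{b, d}
Iteration 2: +1 →
  {b, c, d}  = {c} ∪ {b, d}
Iteration 3: +1 →
  {a, e}  = Ω∖{b, c, d}
Iteration 4: already closed under ᶜ and ∪.

|σ(𝒞)| = 8.  σ(𝒞) = { {}, {c}, {a, e}, {b, d}, {a, c, e}, {b, c, d}, {a, b, d, e}, Ω }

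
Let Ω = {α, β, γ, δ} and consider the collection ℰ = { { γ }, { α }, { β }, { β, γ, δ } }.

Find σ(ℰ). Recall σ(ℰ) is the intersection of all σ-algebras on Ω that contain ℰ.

Start: ℰ ∪ {∅, Ω} = { {  }, { α }, { β }, { γ }, { β, γ, δ }, Ω }.
Pass 1: 5 new —
  { α, β }  = { β } ∪ { α }
  { α, γ }  = { γ } ∪ { α }
  { β, γ }  = { γ } ∪ { β }
  { α, β, δ }  = Ω∖{ γ }
  { α, γ, δ }  = Ω∖{ β }
  [11 total]
Pass 2 (4 new):
  { α, δ }  = Ω∖{ β, γ }
  { β, δ }  = Ω∖{ α, γ }
  { γ, δ }  = Ω∖{ α, β }
  { α, β, γ }  = { α, β } ∪ { γ }
  [15 total]
Pass 3 adds 1:
  { δ }  = Ω∖{ α, β, γ }
  [16 total]
Pass 4 adds nothing — fixpoint reached.

|σ(ℰ)| = 16.  σ(ℰ) = { {  }, { α }, { β }, { γ }, { δ }, { α, β }, { α, γ }, { α, δ }, { β, γ }, { β, δ }, { γ, δ }, { α, β, γ }, { α, β, δ }, { α, γ, δ }, { β, γ, δ }, Ω }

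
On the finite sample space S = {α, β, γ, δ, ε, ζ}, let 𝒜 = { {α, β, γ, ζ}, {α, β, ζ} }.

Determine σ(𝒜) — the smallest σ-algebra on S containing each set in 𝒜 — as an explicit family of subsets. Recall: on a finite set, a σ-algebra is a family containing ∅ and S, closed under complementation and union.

Take S₀ = 𝒜 ∪ {∅, S} = { {}, {α, β, ζ}, {α, β, γ, ζ}, S }.
Step 1 (2 new):
  {δ, ε}  = S∖{α, β, γ, ζ}
  {γ, δ, ε}  = S∖{α, β, ζ}
  [6 total]
Step 2 adds 1:
  {α, β, δ, ε, ζ}  = {δ, ε} ∪ {α, β, ζ}
  [7 total]
Step 3. New:
  {γ}  = S∖{α, β, δ, ε, ζ}
  [8 total]
Step 4 adds nothing — fixpoint reached.

|σ(𝒜)| = 8.  σ(𝒜) = { {}, {γ}, {δ, ε}, {α, β, ζ}, {γ, δ, ε}, {α, β, γ, ζ}, {α, β, δ, ε, ζ}, S }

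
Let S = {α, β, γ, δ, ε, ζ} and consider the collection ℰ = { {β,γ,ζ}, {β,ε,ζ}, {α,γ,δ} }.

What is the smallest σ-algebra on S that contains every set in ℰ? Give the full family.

|σ(ℰ)| = 16.  σ(ℰ) = { {}, {γ}, {ε}, {α,δ}, {β,ζ}, {γ,ε}, {α,γ,δ}, {α,δ,ε}, {β,γ,ζ}, {β,ε,ζ}, {α,β,δ,ζ}, {α,γ,δ,ε}, {β,γ,ε,ζ}, {α,β,γ,δ,ζ}, {α,β,δ,ε,ζ}, S }

Derivation:
Initial family (5 sets): { {}, {α,γ,δ}, {β,γ,ζ}, {β,ε,ζ}, S }.
Round 1. New:
  {α,δ,ε}  = ᶜ of {β,γ,ζ}
  {β,γ,ε,ζ}  = {β,γ,ζ} ∪ {β,ε,ζ}
  {α,β,γ,δ,ζ}  = {α,γ,δ} ∪ {β,γ,ζ}
  — 8 sets.
Round 2. New:
  {ε}  = ᶜ of {α,β,γ,δ,ζ}
  {α,δ}  = ᶜ of {β,γ,ε,ζ}
  {α,γ,δ,ε}  = {α,δ,ε} ∪ {α,γ,δ}
  {α,β,δ,ε,ζ}  = {α,δ,ε} ∪ {β,ε,ζ}
  — 12 sets.
Round 3 (2 new):
  {γ}  = ᶜ of {α,β,δ,ε,ζ}
  {β,ζ}  = ᶜ of {α,γ,δ,ε}
  — 14 sets.
Round 4: 2 new —
  {γ,ε}  = {γ} ∪ {ε}
  {α,β,δ,ζ}  = {α,δ} ∪ {β,ζ}
  — 16 sets.
After Round 5 the family is unchanged; done.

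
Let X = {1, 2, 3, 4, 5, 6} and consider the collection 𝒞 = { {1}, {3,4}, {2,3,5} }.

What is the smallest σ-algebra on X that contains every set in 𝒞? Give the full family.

Answer: σ(𝒞) = { {}, {1}, {3}, {4}, {6}, {1,3}, {1,4}, {1,6}, {2,5}, {3,4}, {3,6}, {4,6}, {1,2,5}, {1,3,4}, {1,3,6}, {1,4,6}, {2,3,5}, {2,4,5}, {2,5,6}, {3,4,6}, {1,2,3,5}, {1,2,4,5}, {1,2,5,6}, {1,3,4,6}, {2,3,4,5}, {2,3,5,6}, {2,4,5,6}, {1,2,3,4,5}, {1,2,3,5,6}, {1,2,4,5,6}, {2,3,4,5,6}, X }

Trace:
Seed the family with 𝒞 together with ∅ and X: { {}, {1}, {3,4}, {2,3,5}, X }.
Iteration 1: +6 →
  {1,3,4}  = {3,4} ∪ {1}
  {1,4,6}  = {2,3,5}ᶜ
  {1,2,3,5}  = {2,3,5} ∪ {1}
  {1,2,5,6}  = {3,4}ᶜ
  {2,3,4,5}  = {3,4} ∪ {2,3,5}
  {2,3,4,5,6}  = {1}ᶜ
  — 11 sets.
Iteration 2 (7 new):
  {1,6}  = {2,3,4,5}ᶜ
  {4,6}  = {1,2,3,5}ᶜ
  {2,5,6}  = {1,3,4}ᶜ
  {1,3,4,6}  = {3,4} ∪ {1,4,6}
  {1,2,3,4,5}  = {3,4} ∪ {1,2,3,5}
  {1,2,3,5,6}  = {2,3,5} ∪ {1,2,5,6}
  {1,2,4,5,6}  = {1,4,6} ∪ {1,2,5,6}
  — 18 sets.
Iteration 3: 7 new —
  {3}  = {1,2,4,5,6}ᶜ
  {4}  = {1,2,3,5,6}ᶜ
  {6}  = {1,2,3,4,5}ᶜ
  {2,5}  = {1,3,4,6}ᶜ
  {3,4,6}  = {3,4} ∪ {4,6}
  {2,3,5,6}  = {2,3,5} ∪ {2,5,6}
  {2,4,5,6}  = {2,5,6} ∪ {4,6}
  — 25 sets.
Iteration 4: +6 →
  {1,3}  = {2,4,5,6}ᶜ
  {1,4}  = {2,3,5,6}ᶜ
  {3,6}  = {6} ∪ {3}
  {1,2,5}  = {3,4,6}ᶜ
  {1,3,6}  = {1,6} ∪ {3}
  {2,4,5}  = {2,5} ∪ {4}
  — 31 sets.
Iteration 5: +1 →
  {1,2,4,5}  = {3,6}ᶜ
  — 32 sets.
Iteration 6: no new sets; the family is a σ-algebra.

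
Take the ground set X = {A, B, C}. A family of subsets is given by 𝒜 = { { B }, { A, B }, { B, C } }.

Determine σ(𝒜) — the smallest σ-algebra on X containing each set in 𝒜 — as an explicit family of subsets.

σ(𝒜) = { ∅, { A }, { B }, { C }, { A, B }, { A, C }, { B, C }, X }

Working:
Seed the family with 𝒜 together with ∅ and X: { ∅, { B }, { A, B }, { B, C }, X }.
Step 1. New:
  { A }  = ᶜ of { B, C }
  { C }  = ᶜ of { A, B }
  { A, C }  = ᶜ of { B }
  [8 total]
After Step 2 the family is unchanged; done.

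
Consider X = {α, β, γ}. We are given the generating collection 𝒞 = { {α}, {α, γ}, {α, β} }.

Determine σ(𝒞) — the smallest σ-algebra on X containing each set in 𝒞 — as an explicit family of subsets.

Seed the family with 𝒞 together with ∅ and X: { ∅, {α}, {α, β}, {α, γ}, X }.
Step 1. New:
  {β}  = X∖{α, γ}
  {γ}  = X∖{α, β}
  {β, γ}  = X∖{α}
Step 2: no new sets; the family is a σ-algebra.

|σ(𝒞)| = 8.  σ(𝒞) = { ∅, {α}, {β}, {γ}, {α, β}, {α, γ}, {β, γ}, X }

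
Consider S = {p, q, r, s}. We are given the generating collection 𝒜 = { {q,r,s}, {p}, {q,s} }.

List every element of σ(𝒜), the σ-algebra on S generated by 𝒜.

|σ(𝒜)| = 8.  σ(𝒜) = { ∅, {p}, {r}, {p,r}, {q,s}, {p,q,s}, {q,r,s}, S }

Trace:
Start: 𝒜 ∪ {∅, S} = { ∅, {p}, {q,s}, {q,r,s}, S }.
Pass 1. New:
  {p,r}  = S∖{q,s}
  {p,q,s}  = {q,s} ∪ {p}
  — 7 sets.
Pass 2: 1 new —
  {r}  = S∖{p,q,s}
  — 8 sets.
Pass 3: already closed under ᶜ and ∪.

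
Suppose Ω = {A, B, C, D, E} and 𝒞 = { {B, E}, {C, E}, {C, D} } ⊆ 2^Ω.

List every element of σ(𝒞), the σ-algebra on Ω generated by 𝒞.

Begin from { {}, {B, E}, {C, D}, {C, E}, Ω } (that is, 𝒞 plus ∅ and Ω).
Iteration 1: 6 new —
  {A, B, D}  = {C, E}ᶜ
  {A, B, E}  = {C, D}ᶜ
  {A, C, D}  = {B, E}ᶜ
  {B, C, E}  = {B, E} ∪ {C, E}
  {C, D, E}  = {C, D} ∪ {C, E}
  {B, C, D, E}  = {B, E} ∪ {C, D}
  (now 11)
Iteration 2: 7 new —
  {A}  = {B, C, D, E}ᶜ
  {A, B}  = {C, D, E}ᶜ
  {A, D}  = {B, C, E}ᶜ
  {A, B, C, D}  = {C, D} ∪ {A, B, D}
  {A, B, C, E}  = {A, B, E} ∪ {B, C, E}
  {A, B, D, E}  = {B, E} ∪ {A, B, D}
  {A, C, D, E}  = {C, D, E} ∪ {A, C, D}
  (now 18)
Iteration 3: +5 →
  {B}  = {A, C, D, E}ᶜ
  {C}  = {A, B, D, E}ᶜ
  {D}  = {A, B, C, E}ᶜ
  {E}  = {A, B, C, D}ᶜ
  {A, C, E}  = {C, E} ∪ {A}
  (now 23)
Iteration 4 adds 9:
  {A, C}  = {C} ∪ {A}
  {A, E}  = {E} ∪ {A}
  {B, C}  = {B} ∪ {C}
  {B, D}  = {A, C, E}ᶜ
  {D, E}  = {E} ∪ {D}
  {A, B, C}  = {A, B} ∪ {C}
  {A, D, E}  = {E} ∪ {A, D}
  {B, C, D}  = {C, D} ∪ {B}
  {B, D, E}  = {B, E} ∪ {D}
  (now 32)
Iteration 5: no new sets; the family is a σ-algebra.

Hence σ(𝒞) has 32 members: { {}, {A}, {B}, {C}, {D}, {E}, {A, B}, {A, C}, {A, D}, {A, E}, {B, C}, {B, D}, {B, E}, {C, D}, {C, E}, {D, E}, {A, B, C}, {A, B, D}, {A, B, E}, {A, C, D}, {A, C, E}, {A, D, E}, {B, C, D}, {B, C, E}, {B, D, E}, {C, D, E}, {A, B, C, D}, {A, B, C, E}, {A, B, D, E}, {A, C, D, E}, {B, C, D, E}, Ω }.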